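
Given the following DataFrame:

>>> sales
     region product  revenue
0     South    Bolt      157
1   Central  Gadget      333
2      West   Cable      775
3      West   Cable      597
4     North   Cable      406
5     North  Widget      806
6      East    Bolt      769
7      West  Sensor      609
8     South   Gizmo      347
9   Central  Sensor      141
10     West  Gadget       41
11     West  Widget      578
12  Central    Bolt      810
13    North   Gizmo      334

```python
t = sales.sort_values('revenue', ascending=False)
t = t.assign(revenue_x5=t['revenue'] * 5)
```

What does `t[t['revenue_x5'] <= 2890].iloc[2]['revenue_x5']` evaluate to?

sort by revenue descending:
     region product  revenue
12  Central    Bolt      810
5     North  Widget      806
2      West   Cable      775
6      East    Bolt      769
7      West  Sensor      609
3      West   Cable      597
11     West  Widget      578
4     North   Cable      406
8     South   Gizmo      347
13    North   Gizmo      334
1   Central  Gadget      333
0     South    Bolt      157
9   Central  Sensor      141
10     West  Gadget       41
add column revenue_x5 = t['revenue'] * 5:
     region product  revenue  revenue_x5
12  Central    Bolt      810        4050
5     North  Widget      806        4030
2      West   Cable      775        3875
6      East    Bolt      769        3845
7      West  Sensor      609        3045
3      West   Cable      597        2985
11     West  Widget      578        2890
4     North   Cable      406        2030
8     South   Gizmo      347        1735
13    North   Gizmo      334        1670
1   Central  Gadget      333        1665
0     South    Bolt      157         785
9   Central  Sensor      141         705
10     West  Gadget       41         205
filter rows where revenue_x5 <= 2890:
     region product  revenue  revenue_x5
11     West  Widget      578        2890
4     North   Cable      406        2030
8     South   Gizmo      347        1735
13    North   Gizmo      334        1670
1   Central  Gadget      333        1665
0     South    Bolt      157         785
9   Central  Sensor      141         705
10     West  Gadget       41         205
value at position 2, column 'revenue_x5' → 1735

1735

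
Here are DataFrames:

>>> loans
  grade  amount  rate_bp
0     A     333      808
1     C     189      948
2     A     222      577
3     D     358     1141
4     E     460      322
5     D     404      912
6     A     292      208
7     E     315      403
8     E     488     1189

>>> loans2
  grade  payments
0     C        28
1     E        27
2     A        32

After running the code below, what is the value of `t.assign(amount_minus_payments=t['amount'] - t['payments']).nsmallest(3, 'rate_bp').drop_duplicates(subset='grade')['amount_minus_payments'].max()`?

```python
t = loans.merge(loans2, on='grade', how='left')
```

merge on 'grade' (how='left') → 9 rows:
  grade  amount  rate_bp  payments
0     A     333      808      32.0
1     C     189      948      28.0
2     A     222      577      32.0
3     D     358     1141       NaN
4     E     460      322      27.0
5     D     404      912       NaN
6     A     292      208      32.0
7     E     315      403      27.0
8     E     488     1189      27.0
add column amount_minus_payments = t['amount'] - t['payments']:
  grade  amount  rate_bp  payments  amount_minus_payments
0     A     333      808      32.0                  301.0
1     C     189      948      28.0                  161.0
2     A     222      577      32.0                  190.0
3     D     358     1141       NaN                    NaN
4     E     460      322      27.0                  433.0
5     D     404      912       NaN                    NaN
6     A     292      208      32.0                  260.0
7     E     315      403      27.0                  288.0
8     E     488     1189      27.0                  461.0
take 3 rows with smallest rate_bp:
  grade  amount  rate_bp  payments  amount_minus_payments
6     A     292      208      32.0                  260.0
4     E     460      322      27.0                  433.0
7     E     315      403      27.0                  288.0
drop duplicate grade (keep=first):
  grade  amount  rate_bp  payments  amount_minus_payments
6     A     292      208      32.0                  260.0
4     E     460      322      27.0                  433.0
So max() = 433.0.

433.0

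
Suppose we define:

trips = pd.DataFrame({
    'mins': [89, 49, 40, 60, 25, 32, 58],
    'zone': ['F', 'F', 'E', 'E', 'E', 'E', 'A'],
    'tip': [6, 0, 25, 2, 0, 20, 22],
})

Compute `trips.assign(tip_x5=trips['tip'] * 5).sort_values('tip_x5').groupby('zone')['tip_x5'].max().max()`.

125

add column tip_x5 = trips['tip'] * 5:
   mins zone  tip  tip_x5
0    89    F    6      30
1    49    F    0       0
2    40    E   25     125
3    60    E    2      10
4    25    E    0       0
5    32    E   20     100
6    58    A   22     110
sort by tip_x5:
   mins zone  tip  tip_x5
1    49    F    0       0
4    25    E    0       0
3    60    E    2      10
0    89    F    6      30
5    32    E   20     100
6    58    A   22     110
2    40    E   25     125
group by zone, max of tip_x5:
zone
A    110
E    125
F     30
Name: tip_x5, dtype: int64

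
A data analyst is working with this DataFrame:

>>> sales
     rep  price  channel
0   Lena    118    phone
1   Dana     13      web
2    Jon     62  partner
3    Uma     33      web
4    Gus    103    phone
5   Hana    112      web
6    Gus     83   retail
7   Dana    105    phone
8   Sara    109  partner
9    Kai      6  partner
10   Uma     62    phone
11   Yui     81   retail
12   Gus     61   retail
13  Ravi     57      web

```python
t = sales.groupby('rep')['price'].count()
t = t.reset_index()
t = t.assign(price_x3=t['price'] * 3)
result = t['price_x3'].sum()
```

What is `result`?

group by rep, count of price:
rep
Dana    2
Gus     3
Hana    1
Jon     1
Kai     1
Lena    1
Ravi    1
Sara    1
Uma     2
Yui     1
Name: price, dtype: int64
reset_index():
    rep  price
0  Dana      2
1   Gus      3
2  Hana      1
3   Jon      1
4   Kai      1
5  Lena      1
6  Ravi      1
7  Sara      1
8   Uma      2
9   Yui      1
add column price_x3 = t['price'] * 3:
    rep  price  price_x3
0  Dana      2         6
1   Gus      3         9
2  Hana      1         3
3   Jon      1         3
4   Kai      1         3
5  Lena      1         3
6  Ravi      1         3
7  Sara      1         3
8   Uma      2         6
9   Yui      1         3

42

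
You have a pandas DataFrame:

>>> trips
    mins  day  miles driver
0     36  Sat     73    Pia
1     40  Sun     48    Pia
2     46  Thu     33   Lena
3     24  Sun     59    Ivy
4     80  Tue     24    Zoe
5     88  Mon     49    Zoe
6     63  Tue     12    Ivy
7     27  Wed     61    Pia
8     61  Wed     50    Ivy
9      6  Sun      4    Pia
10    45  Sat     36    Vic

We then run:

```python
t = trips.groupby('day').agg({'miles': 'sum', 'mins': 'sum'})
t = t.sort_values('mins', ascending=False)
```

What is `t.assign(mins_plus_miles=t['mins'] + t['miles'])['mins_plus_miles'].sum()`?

group by day: sum(miles), sum(mins):
     miles  mins
day             
Mon     49    88
Sat    109    81
Sun    111    70
Thu     33    46
Tue     36   143
Wed    111    88
sort by mins descending:
     miles  mins
day             
Tue     36   143
Mon     49    88
Wed    111    88
Sat    109    81
Sun    111    70
Thu     33    46
add column mins_plus_miles = t['mins'] + t['miles']:
     miles  mins  mins_plus_miles
day                              
Tue     36   143              179
Mon     49    88              137
Wed    111    88              199
Sat    109    81              190
Sun    111    70              181
Thu     33    46               79

965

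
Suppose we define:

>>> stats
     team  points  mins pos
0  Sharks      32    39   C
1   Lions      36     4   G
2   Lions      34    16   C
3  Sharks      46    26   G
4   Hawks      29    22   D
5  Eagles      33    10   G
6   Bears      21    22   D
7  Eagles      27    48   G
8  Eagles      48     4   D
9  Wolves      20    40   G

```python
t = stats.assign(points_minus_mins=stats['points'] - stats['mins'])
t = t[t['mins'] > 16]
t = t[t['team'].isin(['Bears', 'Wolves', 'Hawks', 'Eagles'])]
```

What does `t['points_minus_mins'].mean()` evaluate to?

-8.75

add column points_minus_mins = stats['points'] - stats['mins']:
     team  points  mins pos  points_minus_mins
0  Sharks      32    39   C                 -7
1   Lions      36     4   G                 32
2   Lions      34    16   C                 18
3  Sharks      46    26   G                 20
4   Hawks      29    22   D                  7
5  Eagles      33    10   G                 23
6   Bears      21    22   D                 -1
7  Eagles      27    48   G                -21
8  Eagles      48     4   D                 44
9  Wolves      20    40   G                -20
filter rows where mins > 16:
     team  points  mins pos  points_minus_mins
0  Sharks      32    39   C                 -7
3  Sharks      46    26   G                 20
4   Hawks      29    22   D                  7
6   Bears      21    22   D                 -1
7  Eagles      27    48   G                -21
9  Wolves      20    40   G                -20
filter rows where team in ['Bears', 'Wolves', 'Hawks', 'Eagles']:
     team  points  mins pos  points_minus_mins
4   Hawks      29    22   D                  7
6   Bears      21    22   D                 -1
7  Eagles      27    48   G                -21
9  Wolves      20    40   G                -20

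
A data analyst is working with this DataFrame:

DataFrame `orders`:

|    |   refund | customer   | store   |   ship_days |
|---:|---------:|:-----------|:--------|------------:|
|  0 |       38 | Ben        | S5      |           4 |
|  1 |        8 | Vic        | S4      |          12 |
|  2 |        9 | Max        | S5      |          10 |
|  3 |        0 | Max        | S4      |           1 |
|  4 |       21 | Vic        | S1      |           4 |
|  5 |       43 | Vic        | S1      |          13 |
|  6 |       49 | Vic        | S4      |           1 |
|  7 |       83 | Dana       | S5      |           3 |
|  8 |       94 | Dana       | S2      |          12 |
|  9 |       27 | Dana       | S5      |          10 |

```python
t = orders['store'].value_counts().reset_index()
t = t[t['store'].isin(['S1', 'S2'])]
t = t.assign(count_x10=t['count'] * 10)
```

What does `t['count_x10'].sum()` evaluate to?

value_counts of store:
store
S5    4
S4    3
S1    2
S2    1
Name: count, dtype: int64
reset_index():
  store  count
0    S5      4
1    S4      3
2    S1      2
3    S2      1
filter rows where store in ['S1', 'S2']:
  store  count
2    S1      2
3    S2      1
add column count_x10 = t['count'] * 10:
  store  count  count_x10
2    S1      2         20
3    S2      1         10
Hence 30.

30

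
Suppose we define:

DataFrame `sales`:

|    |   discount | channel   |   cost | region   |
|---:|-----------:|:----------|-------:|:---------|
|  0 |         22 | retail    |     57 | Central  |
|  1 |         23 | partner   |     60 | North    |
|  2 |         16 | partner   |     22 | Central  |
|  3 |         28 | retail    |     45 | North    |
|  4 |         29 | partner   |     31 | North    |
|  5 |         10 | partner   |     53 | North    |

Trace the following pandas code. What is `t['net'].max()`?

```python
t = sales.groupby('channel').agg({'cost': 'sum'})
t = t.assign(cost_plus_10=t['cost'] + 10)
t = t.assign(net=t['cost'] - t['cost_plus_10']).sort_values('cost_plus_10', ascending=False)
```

-10

group by channel, sum of cost:
         cost
channel      
partner   166
retail    102
add column cost_plus_10 = t['cost'] + 10:
         cost  cost_plus_10
channel                    
partner   166           176
retail    102           112
add column net = t['cost'] - t['cost_plus_10']:
         cost  cost_plus_10  net
channel                         
partner   166           176  -10
retail    102           112  -10
sort by cost_plus_10 descending:
         cost  cost_plus_10  net
channel                         
partner   166           176  -10
retail    102           112  -10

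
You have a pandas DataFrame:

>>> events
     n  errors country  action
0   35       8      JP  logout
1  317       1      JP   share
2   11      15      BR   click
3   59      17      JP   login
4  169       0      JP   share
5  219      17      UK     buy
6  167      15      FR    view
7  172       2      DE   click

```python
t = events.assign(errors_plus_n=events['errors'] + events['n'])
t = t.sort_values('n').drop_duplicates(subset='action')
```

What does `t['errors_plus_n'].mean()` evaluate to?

add column errors_plus_n = events['errors'] + events['n']:
     n  errors country  action  errors_plus_n
0   35       8      JP  logout             43
1  317       1      JP   share            318
2   11      15      BR   click             26
3   59      17      JP   login             76
4  169       0      JP   share            169
5  219      17      UK     buy            236
6  167      15      FR    view            182
7  172       2      DE   click            174
sort by n:
     n  errors country  action  errors_plus_n
2   11      15      BR   click             26
0   35       8      JP  logout             43
3   59      17      JP   login             76
6  167      15      FR    view            182
4  169       0      JP   share            169
7  172       2      DE   click            174
5  219      17      UK     buy            236
1  317       1      JP   share            318
drop duplicate action (keep=first):
     n  errors country  action  errors_plus_n
2   11      15      BR   click             26
0   35       8      JP  logout             43
3   59      17      JP   login             76
6  167      15      FR    view            182
4  169       0      JP   share            169
5  219      17      UK     buy            236

122.0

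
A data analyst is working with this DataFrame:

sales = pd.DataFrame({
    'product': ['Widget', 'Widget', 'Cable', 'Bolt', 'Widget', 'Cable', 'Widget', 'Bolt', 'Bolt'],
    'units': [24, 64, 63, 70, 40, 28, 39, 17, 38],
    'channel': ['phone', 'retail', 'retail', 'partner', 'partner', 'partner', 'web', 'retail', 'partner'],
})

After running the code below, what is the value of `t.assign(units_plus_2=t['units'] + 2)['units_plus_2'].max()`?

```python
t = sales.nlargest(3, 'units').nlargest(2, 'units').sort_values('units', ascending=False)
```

72

take 3 rows with largest units:
  product  units  channel
3    Bolt     70  partner
1  Widget     64   retail
2   Cable     63   retail
take 2 rows with largest units:
  product  units  channel
3    Bolt     70  partner
1  Widget     64   retail
sort by units descending:
  product  units  channel
3    Bolt     70  partner
1  Widget     64   retail
add column units_plus_2 = t['units'] + 2:
  product  units  channel  units_plus_2
3    Bolt     70  partner            72
1  Widget     64   retail            66
So max() = 72.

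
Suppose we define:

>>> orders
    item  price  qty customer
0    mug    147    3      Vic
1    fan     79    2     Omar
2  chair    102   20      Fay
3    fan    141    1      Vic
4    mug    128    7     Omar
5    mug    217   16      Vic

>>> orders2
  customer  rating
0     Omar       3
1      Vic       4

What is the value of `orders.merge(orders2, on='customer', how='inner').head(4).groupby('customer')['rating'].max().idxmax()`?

merge on 'customer' (how='inner') → 5 rows:
  item  price  qty customer  rating
0  mug    147    3      Vic       4
1  fan     79    2     Omar       3
2  fan    141    1      Vic       4
3  mug    128    7     Omar       3
4  mug    217   16      Vic       4
take first 4 rows:
  item  price  qty customer  rating
0  mug    147    3      Vic       4
1  fan     79    2     Omar       3
2  fan    141    1      Vic       4
3  mug    128    7     Omar       3
group by customer, max of rating:
customer
Omar    3
Vic     4
Name: rating, dtype: int64
label with the largest value → Vic

Vic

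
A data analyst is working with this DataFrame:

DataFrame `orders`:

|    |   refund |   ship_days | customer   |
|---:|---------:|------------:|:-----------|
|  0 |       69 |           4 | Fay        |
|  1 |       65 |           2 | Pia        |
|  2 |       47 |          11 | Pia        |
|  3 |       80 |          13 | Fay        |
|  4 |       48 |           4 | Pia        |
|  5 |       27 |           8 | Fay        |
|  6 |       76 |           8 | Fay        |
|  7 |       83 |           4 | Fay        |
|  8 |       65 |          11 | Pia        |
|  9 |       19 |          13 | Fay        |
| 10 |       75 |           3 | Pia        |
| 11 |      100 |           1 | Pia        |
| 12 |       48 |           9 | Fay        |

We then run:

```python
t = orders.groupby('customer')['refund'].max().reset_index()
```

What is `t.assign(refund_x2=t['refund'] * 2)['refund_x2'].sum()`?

group by customer, max of refund:
customer
Fay     83
Pia    100
Name: refund, dtype: int64
reset_index():
  customer  refund
0      Fay      83
1      Pia     100
add column refund_x2 = t['refund'] * 2:
  customer  refund  refund_x2
0      Fay      83        166
1      Pia     100        200
sum of column 'refund_x2' → 366

366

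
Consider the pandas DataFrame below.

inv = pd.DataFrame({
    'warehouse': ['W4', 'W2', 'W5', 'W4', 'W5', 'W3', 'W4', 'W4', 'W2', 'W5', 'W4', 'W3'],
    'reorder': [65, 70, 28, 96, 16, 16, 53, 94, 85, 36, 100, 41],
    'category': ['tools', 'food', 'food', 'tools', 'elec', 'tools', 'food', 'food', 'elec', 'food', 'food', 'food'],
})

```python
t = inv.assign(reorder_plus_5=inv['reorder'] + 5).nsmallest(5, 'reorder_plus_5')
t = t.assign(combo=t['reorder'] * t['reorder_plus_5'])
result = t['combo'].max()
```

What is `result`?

1886

add column reorder_plus_5 = inv['reorder'] + 5:
   warehouse  reorder category  reorder_plus_5
0         W4       65    tools              70
1         W2       70     food              75
2         W5       28     food              33
3         W4       96    tools             101
4         W5       16     elec              21
5         W3       16    tools              21
6         W4       53     food              58
7         W4       94     food              99
8         W2       85     elec              90
9         W5       36     food              41
10        W4      100     food             105
11        W3       41     food              46
take 5 rows with smallest reorder_plus_5:
   warehouse  reorder category  reorder_plus_5
4         W5       16     elec              21
5         W3       16    tools              21
2         W5       28     food              33
9         W5       36     food              41
11        W3       41     food              46
add column combo = t['reorder'] * t['reorder_plus_5']:
   warehouse  reorder category  reorder_plus_5  combo
4         W5       16     elec              21    336
5         W3       16    tools              21    336
2         W5       28     food              33    924
9         W5       36     food              41   1476
11        W3       41     food              46   1886
Finally, max of column 'combo' = 1886.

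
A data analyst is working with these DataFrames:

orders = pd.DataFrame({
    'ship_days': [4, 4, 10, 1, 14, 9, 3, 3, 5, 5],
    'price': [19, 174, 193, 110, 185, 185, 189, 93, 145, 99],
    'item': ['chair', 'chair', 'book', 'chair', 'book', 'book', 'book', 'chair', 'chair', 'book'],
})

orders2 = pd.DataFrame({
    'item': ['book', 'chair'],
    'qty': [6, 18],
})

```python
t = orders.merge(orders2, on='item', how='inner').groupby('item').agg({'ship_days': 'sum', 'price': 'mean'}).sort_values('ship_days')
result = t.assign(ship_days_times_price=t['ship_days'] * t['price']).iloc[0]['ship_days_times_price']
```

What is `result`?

merge on 'item' (how='inner') → 10 rows:
   ship_days  price   item  qty
0          4     19  chair   18
1          4    174  chair   18
2         10    193   book    6
3          1    110  chair   18
4         14    185   book    6
5          9    185   book    6
6          3    189   book    6
7          3     93  chair   18
8          5    145  chair   18
9          5     99   book    6
group by item: sum(ship_days), mean(price):
       ship_days  price
item                   
book          41  170.2
chair         17  108.2
sort by ship_days:
       ship_days  price
item                   
chair         17  108.2
book          41  170.2
add column ship_days_times_price = t['ship_days'] * t['price']:
       ship_days  price  ship_days_times_price
item                                          
chair         17  108.2                 1839.4
book          41  170.2                 6978.2
value at position 0, column 'ship_days_times_price' → 1839.4

1839.4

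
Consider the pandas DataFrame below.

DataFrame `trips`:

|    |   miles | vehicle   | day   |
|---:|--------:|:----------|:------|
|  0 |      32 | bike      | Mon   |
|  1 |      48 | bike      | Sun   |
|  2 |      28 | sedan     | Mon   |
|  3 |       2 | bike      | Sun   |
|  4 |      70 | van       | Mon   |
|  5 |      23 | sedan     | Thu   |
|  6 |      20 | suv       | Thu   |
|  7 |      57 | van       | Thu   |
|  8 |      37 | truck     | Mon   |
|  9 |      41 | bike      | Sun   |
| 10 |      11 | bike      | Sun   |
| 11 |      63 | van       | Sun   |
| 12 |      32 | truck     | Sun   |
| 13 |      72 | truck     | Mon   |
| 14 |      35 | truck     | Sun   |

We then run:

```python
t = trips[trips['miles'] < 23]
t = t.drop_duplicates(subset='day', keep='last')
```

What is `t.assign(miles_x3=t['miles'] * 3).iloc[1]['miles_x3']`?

filter rows where miles < 23:
    miles vehicle  day
3       2    bike  Sun
6      20     suv  Thu
10     11    bike  Sun
drop duplicate day (keep=last):
    miles vehicle  day
6      20     suv  Thu
10     11    bike  Sun
add column miles_x3 = t['miles'] * 3:
    miles vehicle  day  miles_x3
6      20     suv  Thu        60
10     11    bike  Sun        33
So iloc[1]['miles_x3'] = 33.

33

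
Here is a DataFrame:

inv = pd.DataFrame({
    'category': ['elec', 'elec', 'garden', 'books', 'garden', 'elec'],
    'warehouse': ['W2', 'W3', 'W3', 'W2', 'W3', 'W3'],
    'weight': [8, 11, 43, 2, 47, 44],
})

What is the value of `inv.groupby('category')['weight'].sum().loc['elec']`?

63

group by category, sum of weight:
category
books      2
elec      63
garden    90
Name: weight, dtype: int64
Finally, value at index 'elec' = 63.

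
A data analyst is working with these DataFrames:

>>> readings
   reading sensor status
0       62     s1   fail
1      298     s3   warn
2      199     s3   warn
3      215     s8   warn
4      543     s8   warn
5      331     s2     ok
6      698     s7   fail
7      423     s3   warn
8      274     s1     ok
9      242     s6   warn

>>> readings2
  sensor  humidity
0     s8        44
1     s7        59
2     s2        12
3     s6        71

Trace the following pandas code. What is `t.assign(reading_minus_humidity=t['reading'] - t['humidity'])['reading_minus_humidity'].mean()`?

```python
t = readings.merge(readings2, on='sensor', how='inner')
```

merge on 'sensor' (how='inner') → 5 rows:
   reading sensor status  humidity
0      215     s8   warn        44
1      543     s8   warn        44
2      331     s2     ok        12
3      698     s7   fail        59
4      242     s6   warn        71
add column reading_minus_humidity = t['reading'] - t['humidity']:
   reading sensor status  humidity  reading_minus_humidity
0      215     s8   warn        44                     171
1      543     s8   warn        44                     499
2      331     s2     ok        12                     319
3      698     s7   fail        59                     639
4      242     s6   warn        71                     171
Hence 359.8.

359.8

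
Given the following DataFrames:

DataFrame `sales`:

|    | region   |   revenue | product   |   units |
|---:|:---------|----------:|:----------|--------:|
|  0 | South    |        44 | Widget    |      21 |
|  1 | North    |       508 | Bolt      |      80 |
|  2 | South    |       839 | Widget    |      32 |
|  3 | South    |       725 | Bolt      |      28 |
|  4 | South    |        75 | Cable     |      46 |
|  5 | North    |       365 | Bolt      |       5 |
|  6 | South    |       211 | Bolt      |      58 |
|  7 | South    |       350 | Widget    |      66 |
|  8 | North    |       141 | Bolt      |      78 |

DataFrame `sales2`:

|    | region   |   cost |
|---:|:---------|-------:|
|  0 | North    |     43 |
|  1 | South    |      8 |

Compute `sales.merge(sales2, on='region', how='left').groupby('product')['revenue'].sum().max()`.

1950

merge on 'region' (how='left') → 9 rows:
  region  revenue product  units  cost
0  South       44  Widget     21     8
1  North      508    Bolt     80    43
2  South      839  Widget     32     8
3  South      725    Bolt     28     8
4  South       75   Cable     46     8
5  North      365    Bolt      5    43
6  South      211    Bolt     58     8
7  South      350  Widget     66     8
8  North      141    Bolt     78    43
group by product, sum of revenue:
product
Bolt      1950
Cable       75
Widget    1233
Name: revenue, dtype: int64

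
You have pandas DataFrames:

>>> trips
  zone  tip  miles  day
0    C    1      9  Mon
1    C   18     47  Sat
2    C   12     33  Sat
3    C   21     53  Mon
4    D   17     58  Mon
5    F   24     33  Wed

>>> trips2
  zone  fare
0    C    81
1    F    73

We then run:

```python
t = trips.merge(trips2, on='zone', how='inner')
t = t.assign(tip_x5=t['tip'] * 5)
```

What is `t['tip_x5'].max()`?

merge on 'zone' (how='inner') → 5 rows:
  zone  tip  miles  day  fare
0    C    1      9  Mon    81
1    C   18     47  Sat    81
2    C   12     33  Sat    81
3    C   21     53  Mon    81
4    F   24     33  Wed    73
add column tip_x5 = t['tip'] * 5:
  zone  tip  miles  day  fare  tip_x5
0    C    1      9  Mon    81       5
1    C   18     47  Sat    81      90
2    C   12     33  Sat    81      60
3    C   21     53  Mon    81     105
4    F   24     33  Wed    73     120
Taking the max of column 'tip_x5' gives 120.

120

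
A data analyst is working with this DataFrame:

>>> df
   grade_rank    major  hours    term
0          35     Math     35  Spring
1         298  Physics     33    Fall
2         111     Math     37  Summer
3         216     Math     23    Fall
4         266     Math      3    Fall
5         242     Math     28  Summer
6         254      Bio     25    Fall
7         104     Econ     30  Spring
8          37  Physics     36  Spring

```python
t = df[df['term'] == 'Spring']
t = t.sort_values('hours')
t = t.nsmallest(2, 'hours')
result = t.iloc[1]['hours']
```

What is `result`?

35

filter rows where term == 'Spring':
   grade_rank    major  hours    term
0          35     Math     35  Spring
7         104     Econ     30  Spring
8          37  Physics     36  Spring
sort by hours:
   grade_rank    major  hours    term
7         104     Econ     30  Spring
0          35     Math     35  Spring
8          37  Physics     36  Spring
take 2 rows with smallest hours:
   grade_rank major  hours    term
7         104  Econ     30  Spring
0          35  Math     35  Spring
Taking the value at position 1, column 'hours' gives 35.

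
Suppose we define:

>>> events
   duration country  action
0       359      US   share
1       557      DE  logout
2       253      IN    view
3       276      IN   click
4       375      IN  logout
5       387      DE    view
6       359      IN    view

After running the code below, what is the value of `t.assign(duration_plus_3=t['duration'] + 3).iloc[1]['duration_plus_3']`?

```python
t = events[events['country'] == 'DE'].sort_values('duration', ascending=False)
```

filter rows where country == 'DE':
   duration country  action
1       557      DE  logout
5       387      DE    view
sort by duration descending:
   duration country  action
1       557      DE  logout
5       387      DE    view
add column duration_plus_3 = t['duration'] + 3:
   duration country  action  duration_plus_3
1       557      DE  logout              560
5       387      DE    view              390
Hence 390.

390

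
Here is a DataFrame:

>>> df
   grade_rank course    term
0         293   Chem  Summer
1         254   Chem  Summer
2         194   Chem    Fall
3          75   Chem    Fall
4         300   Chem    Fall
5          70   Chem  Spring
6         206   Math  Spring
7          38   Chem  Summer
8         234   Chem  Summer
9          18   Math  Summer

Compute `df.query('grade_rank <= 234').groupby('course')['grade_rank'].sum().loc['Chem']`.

611

filter rows where grade_rank <= 234:
   grade_rank course    term
2         194   Chem    Fall
3          75   Chem    Fall
5          70   Chem  Spring
6         206   Math  Spring
7          38   Chem  Summer
8         234   Chem  Summer
9          18   Math  Summer
group by course, sum of grade_rank:
course
Chem    611
Math    224
Name: grade_rank, dtype: int64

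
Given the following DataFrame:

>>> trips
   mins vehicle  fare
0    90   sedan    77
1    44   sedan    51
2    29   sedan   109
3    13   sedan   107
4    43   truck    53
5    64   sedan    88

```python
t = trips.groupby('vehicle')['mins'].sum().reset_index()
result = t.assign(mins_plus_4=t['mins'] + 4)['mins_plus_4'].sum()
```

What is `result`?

291

group by vehicle, sum of mins:
vehicle
sedan    240
truck     43
Name: mins, dtype: int64
reset_index():
  vehicle  mins
0   sedan   240
1   truck    43
add column mins_plus_4 = t['mins'] + 4:
  vehicle  mins  mins_plus_4
0   sedan   240          244
1   truck    43           47
Hence 291.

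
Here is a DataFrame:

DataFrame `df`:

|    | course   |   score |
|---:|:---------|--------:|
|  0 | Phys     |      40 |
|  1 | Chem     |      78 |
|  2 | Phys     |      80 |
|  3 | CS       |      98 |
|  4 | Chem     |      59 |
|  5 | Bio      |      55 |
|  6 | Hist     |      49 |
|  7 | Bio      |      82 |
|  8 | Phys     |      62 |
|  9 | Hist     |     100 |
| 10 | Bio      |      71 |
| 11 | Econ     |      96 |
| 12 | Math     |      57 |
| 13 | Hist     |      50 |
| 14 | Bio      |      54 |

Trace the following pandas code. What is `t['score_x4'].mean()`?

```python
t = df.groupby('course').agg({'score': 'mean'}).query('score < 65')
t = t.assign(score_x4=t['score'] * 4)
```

group by course, mean of score:
            score
course           
Bio     65.500000
CS      98.000000
Chem    68.500000
Econ    96.000000
Hist    66.333333
Math    57.000000
Phys    60.666667
filter rows where score < 65:
            score
course           
Math    57.000000
Phys    60.666667
add column score_x4 = t['score'] * 4:
            score    score_x4
course                       
Math    57.000000  228.000000
Phys    60.666667  242.666667
Hence 235.333333333.

235.333333333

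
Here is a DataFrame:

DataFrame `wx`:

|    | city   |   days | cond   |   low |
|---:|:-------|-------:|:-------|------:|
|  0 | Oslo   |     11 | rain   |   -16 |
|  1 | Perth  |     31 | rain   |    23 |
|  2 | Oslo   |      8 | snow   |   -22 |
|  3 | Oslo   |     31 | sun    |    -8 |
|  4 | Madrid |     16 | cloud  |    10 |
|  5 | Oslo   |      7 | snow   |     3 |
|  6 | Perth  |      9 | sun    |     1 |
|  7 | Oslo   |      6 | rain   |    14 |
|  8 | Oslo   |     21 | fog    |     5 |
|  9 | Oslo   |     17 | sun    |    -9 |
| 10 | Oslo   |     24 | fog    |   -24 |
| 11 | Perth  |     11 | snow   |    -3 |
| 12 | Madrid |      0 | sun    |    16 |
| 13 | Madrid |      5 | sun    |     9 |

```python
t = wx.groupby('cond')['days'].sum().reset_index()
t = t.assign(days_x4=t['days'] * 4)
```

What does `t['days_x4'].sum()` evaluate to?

788

group by cond, sum of days:
cond
cloud    16
fog      45
rain     48
snow     26
sun      62
Name: days, dtype: int64
reset_index():
    cond  days
0  cloud    16
1    fog    45
2   rain    48
3   snow    26
4    sun    62
add column days_x4 = t['days'] * 4:
    cond  days  days_x4
0  cloud    16       64
1    fog    45      180
2   rain    48      192
3   snow    26      104
4    sun    62      248
The sum of column 'days_x4' is 788.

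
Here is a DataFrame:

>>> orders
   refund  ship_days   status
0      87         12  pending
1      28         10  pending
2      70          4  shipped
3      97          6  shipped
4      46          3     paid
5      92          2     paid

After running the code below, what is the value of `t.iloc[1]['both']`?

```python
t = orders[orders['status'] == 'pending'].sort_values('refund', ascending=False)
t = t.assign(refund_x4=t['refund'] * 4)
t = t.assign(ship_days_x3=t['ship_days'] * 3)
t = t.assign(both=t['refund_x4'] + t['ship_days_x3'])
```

142

filter rows where status == 'pending':
   refund  ship_days   status
0      87         12  pending
1      28         10  pending
sort by refund descending:
   refund  ship_days   status
0      87         12  pending
1      28         10  pending
add column refund_x4 = t['refund'] * 4:
   refund  ship_days   status  refund_x4
0      87         12  pending        348
1      28         10  pending        112
add column ship_days_x3 = t['ship_days'] * 3:
   refund  ship_days   status  refund_x4  ship_days_x3
0      87         12  pending        348            36
1      28         10  pending        112            30
add column both = t['refund_x4'] + t['ship_days_x3']:
   refund  ship_days   status  refund_x4  ship_days_x3  both
0      87         12  pending        348            36   384
1      28         10  pending        112            30   142
Then the value at position 1, column 'both': 142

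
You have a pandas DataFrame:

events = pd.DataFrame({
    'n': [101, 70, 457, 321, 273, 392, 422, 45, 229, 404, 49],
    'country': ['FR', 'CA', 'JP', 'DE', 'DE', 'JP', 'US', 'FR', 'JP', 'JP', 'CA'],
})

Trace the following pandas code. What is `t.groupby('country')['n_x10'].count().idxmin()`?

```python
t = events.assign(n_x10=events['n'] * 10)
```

US

add column n_x10 = events['n'] * 10:
      n country  n_x10
0   101      FR   1010
1    70      CA    700
2   457      JP   4570
3   321      DE   3210
4   273      DE   2730
5   392      JP   3920
6   422      US   4220
7    45      FR    450
8   229      JP   2290
9   404      JP   4040
10   49      CA    490
group by country, count of n_x10:
country
CA    2
DE    2
FR    2
JP    4
US    1
Name: n_x10, dtype: int64
Taking the label with the smallest value gives US.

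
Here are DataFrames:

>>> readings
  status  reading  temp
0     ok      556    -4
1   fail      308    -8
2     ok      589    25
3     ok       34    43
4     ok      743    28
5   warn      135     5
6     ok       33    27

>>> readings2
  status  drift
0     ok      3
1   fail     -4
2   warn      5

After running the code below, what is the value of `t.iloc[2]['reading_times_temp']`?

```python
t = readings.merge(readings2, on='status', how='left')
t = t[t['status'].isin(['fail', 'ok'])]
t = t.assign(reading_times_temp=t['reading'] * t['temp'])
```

14725

merge on 'status' (how='left') → 7 rows:
  status  reading  temp  drift
0     ok      556    -4      3
1   fail      308    -8     -4
2     ok      589    25      3
3     ok       34    43      3
4     ok      743    28      3
5   warn      135     5      5
6     ok       33    27      3
filter rows where status in ['fail', 'ok']:
  status  reading  temp  drift
0     ok      556    -4      3
1   fail      308    -8     -4
2     ok      589    25      3
3     ok       34    43      3
4     ok      743    28      3
6     ok       33    27      3
add column reading_times_temp = t['reading'] * t['temp']:
  status  reading  temp  drift  reading_times_temp
0     ok      556    -4      3               -2224
1   fail      308    -8     -4               -2464
2     ok      589    25      3               14725
3     ok       34    43      3                1462
4     ok      743    28      3               20804
6     ok       33    27      3                 891
value at position 2, column 'reading_times_temp' → 14725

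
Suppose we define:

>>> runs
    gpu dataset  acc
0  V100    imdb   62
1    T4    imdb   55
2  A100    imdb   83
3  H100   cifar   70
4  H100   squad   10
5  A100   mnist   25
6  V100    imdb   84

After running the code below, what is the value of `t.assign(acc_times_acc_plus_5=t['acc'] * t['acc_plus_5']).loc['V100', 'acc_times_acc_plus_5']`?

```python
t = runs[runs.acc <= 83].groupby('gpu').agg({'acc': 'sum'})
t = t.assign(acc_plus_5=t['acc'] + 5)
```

4154

filter rows where acc <= 83:
    gpu dataset  acc
0  V100    imdb   62
1    T4    imdb   55
2  A100    imdb   83
3  H100   cifar   70
4  H100   squad   10
5  A100   mnist   25
group by gpu, sum of acc:
      acc
gpu      
A100  108
H100   80
T4     55
V100   62
add column acc_plus_5 = t['acc'] + 5:
      acc  acc_plus_5
gpu                  
A100  108         113
H100   80          85
T4     55          60
V100   62          67
add column acc_times_acc_plus_5 = t['acc'] * t['acc_plus_5']:
      acc  acc_plus_5  acc_times_acc_plus_5
gpu                                        
A100  108         113                 12204
H100   80          85                  6800
T4     55          60                  3300
V100   62          67                  4154
Hence 4154.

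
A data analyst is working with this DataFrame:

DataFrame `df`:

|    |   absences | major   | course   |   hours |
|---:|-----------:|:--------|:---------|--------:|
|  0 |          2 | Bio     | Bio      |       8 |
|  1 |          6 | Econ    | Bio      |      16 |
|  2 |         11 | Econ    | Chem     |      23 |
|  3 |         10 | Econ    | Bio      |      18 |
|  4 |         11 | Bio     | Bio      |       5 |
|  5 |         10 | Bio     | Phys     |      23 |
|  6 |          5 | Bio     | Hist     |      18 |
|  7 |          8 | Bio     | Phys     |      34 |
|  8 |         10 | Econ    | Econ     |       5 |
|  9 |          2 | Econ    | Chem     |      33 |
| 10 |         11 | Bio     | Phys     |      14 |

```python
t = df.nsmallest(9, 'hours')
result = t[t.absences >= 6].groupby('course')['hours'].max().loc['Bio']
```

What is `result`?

18

take 9 rows with smallest hours:
    absences major course  hours
4         11   Bio    Bio      5
8         10  Econ   Econ      5
0          2   Bio    Bio      8
10        11   Bio   Phys     14
1          6  Econ    Bio     16
3         10  Econ    Bio     18
6          5   Bio   Hist     18
2         11  Econ   Chem     23
5         10   Bio   Phys     23
filter rows where absences >= 6:
    absences major course  hours
4         11   Bio    Bio      5
8         10  Econ   Econ      5
10        11   Bio   Phys     14
1          6  Econ    Bio     16
3         10  Econ    Bio     18
2         11  Econ   Chem     23
5         10   Bio   Phys     23
group by course, max of hours:
course
Bio     18
Chem    23
Econ     5
Phys    23
Name: hours, dtype: int64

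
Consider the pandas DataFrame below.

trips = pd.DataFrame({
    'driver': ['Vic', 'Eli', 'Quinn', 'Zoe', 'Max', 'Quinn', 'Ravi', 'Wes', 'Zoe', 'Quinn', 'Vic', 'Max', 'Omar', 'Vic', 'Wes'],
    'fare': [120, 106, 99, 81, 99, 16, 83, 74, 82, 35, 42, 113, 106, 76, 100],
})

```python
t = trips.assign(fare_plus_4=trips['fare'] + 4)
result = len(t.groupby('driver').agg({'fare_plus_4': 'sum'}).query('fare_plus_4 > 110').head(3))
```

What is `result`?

3

add column fare_plus_4 = trips['fare'] + 4:
   driver  fare  fare_plus_4
0     Vic   120          124
1     Eli   106          110
2   Quinn    99          103
3     Zoe    81           85
4     Max    99          103
5   Quinn    16           20
6    Ravi    83           87
7     Wes    74           78
8     Zoe    82           86
9   Quinn    35           39
10    Vic    42           46
11    Max   113          117
12   Omar   106          110
13    Vic    76           80
14    Wes   100          104
group by driver, sum of fare_plus_4:
        fare_plus_4
driver             
Eli             110
Max             220
Omar            110
Quinn           162
Ravi             87
Vic             250
Wes             182
Zoe             171
filter rows where fare_plus_4 > 110:
        fare_plus_4
driver             
Max             220
Quinn           162
Vic             250
Wes             182
Zoe             171
take first 3 rows:
        fare_plus_4
driver             
Max             220
Quinn           162
Vic             250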